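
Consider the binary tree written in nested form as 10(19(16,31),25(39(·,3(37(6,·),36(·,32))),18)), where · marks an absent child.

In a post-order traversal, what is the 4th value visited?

6

Post-order visits the left subtree, then the right subtree, then the node.
At 10: go left to 19.
  At 19: go left to 16.
    16 is a leaf — visit 16.
  At 19: go right to 31.
    31 is a leaf — visit 31.
  Visit 19.
At 10: go right to 25.
  At 25: go left to 39.
    At 39: no left child.
    At 39: go right to 3.
      At 3: go left to 37.
        At 37: go left to 6.
          6 is a leaf — visit 6.
        At 37: no right child.
        Visit 37.
      At 3: go right to 36.
        At 36: no left child.
        At 36: go right to 32.
          32 is a leaf — visit 32.
        Visit 36.
      Visit 3.
    Visit 39.
  At 25: go right to 18.
    18 is a leaf — visit 18.
  Visit 25.
Visit 10.
Full post-order sequence: 16, 31, 19, 6, 37, 32, 36, 3, 39, 18, 25, 10.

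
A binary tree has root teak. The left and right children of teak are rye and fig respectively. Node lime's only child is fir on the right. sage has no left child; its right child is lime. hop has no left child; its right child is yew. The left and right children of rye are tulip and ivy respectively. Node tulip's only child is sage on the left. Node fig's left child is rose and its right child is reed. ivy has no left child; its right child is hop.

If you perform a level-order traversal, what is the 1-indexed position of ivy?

Level-order visits nodes level by level from the root, left to right within each level.
Level 0: teak
Level 1: rye, fig
Level 2: tulip, ivy, rose, reed
Level 3: sage, hop
Level 4: lime, yew
Level 5: fir
Full level-order sequence: teak, rye, fig, tulip, ivy, rose, reed, sage, hop, lime, yew, fir.

5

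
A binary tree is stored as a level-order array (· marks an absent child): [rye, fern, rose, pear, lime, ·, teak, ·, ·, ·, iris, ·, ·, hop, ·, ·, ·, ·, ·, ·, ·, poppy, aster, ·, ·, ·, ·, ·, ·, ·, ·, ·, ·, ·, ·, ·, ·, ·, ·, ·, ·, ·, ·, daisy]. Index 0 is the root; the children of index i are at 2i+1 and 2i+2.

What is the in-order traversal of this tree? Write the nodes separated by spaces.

In-order visits the left subtree, then the node, then the right subtree.
At rye: go left to fern.
  At fern: go left to pear.
    pear is a leaf — visit pear.
  Visit fern.
  At fern: go right to lime.
    At lime: no left child.
    Visit lime.
    At lime: go right to iris.
      At iris: go left to poppy.
        At poppy: go left to daisy.
          daisy is a leaf — visit daisy.
        Visit poppy.
        At poppy: no right child.
      Visit iris.
      At iris: go right to aster.
        aster is a leaf — visit aster.
Visit rye.
At rye: go right to rose.
  At rose: no left child.
  Visit rose.
  At rose: go right to teak.
    At teak: go left to hop.
      hop is a leaf — visit hop.
    Visit teak.
    At teak: no right child.

pear fern lime daisy poppy iris aster rye rose hop teak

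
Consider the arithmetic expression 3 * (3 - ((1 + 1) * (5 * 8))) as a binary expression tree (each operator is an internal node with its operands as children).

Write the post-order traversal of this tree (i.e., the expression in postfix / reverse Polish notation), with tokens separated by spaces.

Post-order on an expression tree gives postfix notation: for each operator, emit left operand, right operand, then the operator.

3 3 1 1 + 5 8 * * - *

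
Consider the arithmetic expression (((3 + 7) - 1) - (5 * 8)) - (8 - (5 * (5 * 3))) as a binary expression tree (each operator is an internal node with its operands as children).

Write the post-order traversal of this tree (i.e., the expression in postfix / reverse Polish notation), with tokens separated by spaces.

Post-order on an expression tree gives postfix notation: for each operator, emit left operand, right operand, then the operator.

3 7 + 1 - 5 8 * - 8 5 5 3 * * - -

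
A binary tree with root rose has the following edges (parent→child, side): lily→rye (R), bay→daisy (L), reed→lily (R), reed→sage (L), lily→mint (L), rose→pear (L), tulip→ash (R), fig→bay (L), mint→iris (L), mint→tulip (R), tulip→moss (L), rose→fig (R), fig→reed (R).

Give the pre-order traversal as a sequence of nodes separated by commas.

rose, pear, fig, bay, daisy, reed, sage, lily, mint, iris, tulip, moss, ash, rye

Pre-order visits the node, then its left subtree, then its right subtree.
Visit rose.
At rose: go left to pear.
  pear is a leaf — visit pear.
At rose: go right to fig.
  Visit fig.
  At fig: go left to bay.
    Visit bay.
    At bay: go left to daisy.
      daisy is a leaf — visit daisy.
    At bay: no right child.
  At fig: go right to reed.
    Visit reed.
    At reed: go left to sage.
      sage is a leaf — visit sage.
    At reed: go right to lily.
      Visit lily.
      At lily: go left to mint.
        Visit mint.
        At mint: go left to iris.
          iris is a leaf — visit iris.
        At mint: go right to tulip.
          Visit tulip.
          At tulip: go left to moss.
            moss is a leaf — visit moss.
          At tulip: go right to ash.
            ash is a leaf — visit ash.
      At lily: go right to rye.
        rye is a leaf — visit rye.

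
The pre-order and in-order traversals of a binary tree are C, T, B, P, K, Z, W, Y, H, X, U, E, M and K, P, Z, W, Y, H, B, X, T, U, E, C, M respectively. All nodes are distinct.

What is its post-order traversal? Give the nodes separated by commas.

The first element of pre-order is the root; it splits in-order into left and right subtrees.
Root C: left subtree has 11 nodes {K, P, Z, W, Y, H, B, X, T, U, E}, right has 1 {M}.
  Root T: left subtree has 8 nodes {K, P, Z, W, Y, H, B, X}, right has 2 {U, E}.
    Root B: left subtree has 6 nodes {K, P, Z, W, Y, H}, right has 1 {X}.
      Root P: left subtree has 1 node {K}, right has 4 {Z, W, Y, H}.
        Root Z: left subtree has 0 nodes { }, right has 3 {W, Y, H}.
          Root W: left subtree has 0 nodes { }, right has 2 {Y, H}.
            Root Y: left subtree has 0 nodes { }, right has 1 {H}.
    Root U: left subtree has 0 nodes { }, right has 1 {E}.

K, H, Y, W, Z, P, X, B, E, U, T, M, C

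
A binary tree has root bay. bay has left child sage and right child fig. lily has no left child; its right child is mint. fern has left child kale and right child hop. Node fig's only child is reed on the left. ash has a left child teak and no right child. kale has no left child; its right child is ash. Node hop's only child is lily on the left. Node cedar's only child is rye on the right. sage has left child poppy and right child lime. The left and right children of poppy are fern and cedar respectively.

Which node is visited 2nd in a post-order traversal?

Post-order visits the left subtree, then the right subtree, then the node.
At bay: go left to sage.
  At sage: go left to poppy.
    At poppy: go left to fern.
      At fern: go left to kale.
        At kale: no left child.
        At kale: go right to ash.
          At ash: go left to teak.
            teak is a leaf — visit teak.
          At ash: no right child.
          Visit ash.
        Visit kale.
      At fern: go right to hop.
        At hop: go left to lily.
          At lily: no left child.
          At lily: go right to mint.
            mint is a leaf — visit mint.
          Visit lily.
        At hop: no right child.
        Visit hop.
      Visit fern.
    At poppy: go right to cedar.
      At cedar: no left child.
      At cedar: go right to rye.
        rye is a leaf — visit rye.
      Visit cedar.
    Visit poppy.
  At sage: go right to lime.
    lime is a leaf — visit lime.
  Visit sage.
At bay: go right to fig.
  At fig: go left to reed.
    reed is a leaf — visit reed.
  At fig: no right child.
  Visit fig.
Visit bay.
Full post-order sequence: teak, ash, kale, mint, lily, hop, fern, rye, cedar, poppy, lime, sage, reed, fig, bay.

ash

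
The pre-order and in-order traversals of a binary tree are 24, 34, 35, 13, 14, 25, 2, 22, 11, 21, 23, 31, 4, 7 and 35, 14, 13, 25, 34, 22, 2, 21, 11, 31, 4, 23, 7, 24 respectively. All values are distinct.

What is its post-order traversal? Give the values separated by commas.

14, 25, 13, 35, 22, 21, 4, 31, 7, 23, 11, 2, 34, 24

The first element of pre-order is the root; it splits in-order into left and right subtrees.
Root 24: left subtree has 13 nodes {35, 14, 13, 25, 34, 22, 2, 21, 11, 31, 4, 23, 7}, right has 0 { }.
  Root 34: left subtree has 4 nodes {35, 14, 13, 25}, right has 8 {22, 2, 21, 11, 31, 4, 23, 7}.
    Root 35: left subtree has 0 nodes { }, right has 3 {14, 13, 25}.
      Root 13: left subtree has 1 node {14}, right has 1 {25}.
    Root 2: left subtree has 1 node {22}, right has 6 {21, 11, 31, 4, 23, 7}.
      Root 11: left subtree has 1 node {21}, right has 4 {31, 4, 23, 7}.
        Root 23: left subtree has 2 nodes {31, 4}, right has 1 {7}.
          Root 31: left subtree has 0 nodes { }, right has 1 {4}.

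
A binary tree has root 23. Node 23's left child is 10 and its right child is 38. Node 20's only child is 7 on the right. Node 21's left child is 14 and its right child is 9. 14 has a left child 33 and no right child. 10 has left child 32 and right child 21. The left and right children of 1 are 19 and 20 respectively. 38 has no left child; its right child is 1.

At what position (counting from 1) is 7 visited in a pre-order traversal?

12

Pre-order visits the node, then its left subtree, then its right subtree.
Visit 23.
At 23: go left to 10.
  Visit 10.
  At 10: go left to 32.
    32 is a leaf — visit 32.
  At 10: go right to 21.
    Visit 21.
    At 21: go left to 14.
      Visit 14.
      At 14: go left to 33.
        33 is a leaf — visit 33.
      At 14: no right child.
    At 21: go right to 9.
      9 is a leaf — visit 9.
At 23: go right to 38.
  Visit 38.
  At 38: no left child.
  At 38: go right to 1.
    Visit 1.
    At 1: go left to 19.
      19 is a leaf — visit 19.
    At 1: go right to 20.
      Visit 20.
      At 20: no left child.
      At 20: go right to 7.
        7 is a leaf — visit 7.
Full pre-order sequence: 23, 10, 32, 21, 14, 33, 9, 38, 1, 19, 20, 7.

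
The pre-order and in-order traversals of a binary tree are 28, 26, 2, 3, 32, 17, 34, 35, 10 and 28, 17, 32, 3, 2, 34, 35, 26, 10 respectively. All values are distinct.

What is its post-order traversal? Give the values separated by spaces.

The first element of pre-order is the root; it splits in-order into left and right subtrees.
Root 28: left subtree has 0 nodes { }, right has 8 {17, 32, 3, 2, 34, 35, 26, 10}.
  Root 26: left subtree has 6 nodes {17, 32, 3, 2, 34, 35}, right has 1 {10}.
    Root 2: left subtree has 3 nodes {17, 32, 3}, right has 2 {34, 35}.
      Root 3: left subtree has 2 nodes {17, 32}, right has 0 { }.
        Root 32: left subtree has 1 node {17}, right has 0 { }.
      Root 34: left subtree has 0 nodes { }, right has 1 {35}.

17 32 3 35 34 2 10 26 28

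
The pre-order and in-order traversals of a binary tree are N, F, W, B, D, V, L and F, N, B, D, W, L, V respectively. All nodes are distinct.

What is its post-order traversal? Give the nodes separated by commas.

The first element of pre-order is the root; it splits in-order into left and right subtrees.
Root N: left subtree has 1 node {F}, right has 5 {B, D, W, L, V}.
  Root W: left subtree has 2 nodes {B, D}, right has 2 {L, V}.
    Root B: left subtree has 0 nodes { }, right has 1 {D}.
    Root V: left subtree has 1 node {L}, right has 0 { }.

F, D, B, L, V, W, N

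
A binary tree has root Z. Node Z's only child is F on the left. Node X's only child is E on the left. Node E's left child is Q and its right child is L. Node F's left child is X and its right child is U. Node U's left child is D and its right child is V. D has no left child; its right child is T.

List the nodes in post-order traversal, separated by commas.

Post-order visits the left subtree, then the right subtree, then the node.
At Z: go left to F.
  At F: go left to X.
    At X: go left to E.
      At E: go left to Q.
        Q is a leaf — visit Q.
      At E: go right to L.
        L is a leaf — visit L.
      Visit E.
    At X: no right child.
    Visit X.
  At F: go right to U.
    At U: go left to D.
      At D: no left child.
      At D: go right to T.
        T is a leaf — visit T.
      Visit D.
    At U: go right to V.
      V is a leaf — visit V.
    Visit U.
  Visit F.
At Z: no right child.
Visit Z.

Q, L, E, X, T, D, V, U, F, Z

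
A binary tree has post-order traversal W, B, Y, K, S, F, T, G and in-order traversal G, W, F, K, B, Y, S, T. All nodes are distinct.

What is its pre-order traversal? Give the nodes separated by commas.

The last element of post-order is the root; it splits in-order into left and right subtrees.
Root G: left subtree has 0 nodes { }, right has 7 {W, F, K, B, Y, S, T}.
  Root T: left subtree has 6 nodes {W, F, K, B, Y, S}, right has 0 { }.
    Root F: left subtree has 1 node {W}, right has 4 {K, B, Y, S}.
      Root S: left subtree has 3 nodes {K, B, Y}, right has 0 { }.
        Root K: left subtree has 0 nodes { }, right has 2 {B, Y}.
          Root Y: left subtree has 1 node {B}, right has 0 { }.

G, T, F, W, S, K, Y, B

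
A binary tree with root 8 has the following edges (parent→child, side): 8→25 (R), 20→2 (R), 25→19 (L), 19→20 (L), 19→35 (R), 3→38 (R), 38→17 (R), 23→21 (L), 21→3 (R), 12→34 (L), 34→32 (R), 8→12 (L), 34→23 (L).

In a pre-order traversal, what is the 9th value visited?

Pre-order visits the node, then its left subtree, then its right subtree.
Visit 8.
At 8: go left to 12.
  Visit 12.
  At 12: go left to 34.
    Visit 34.
    At 34: go left to 23.
      Visit 23.
      At 23: go left to 21.
        Visit 21.
        At 21: no left child.
        At 21: go right to 3.
          Visit 3.
          At 3: no left child.
          At 3: go right to 38.
            Visit 38.
            At 38: no left child.
            At 38: go right to 17.
              17 is a leaf — visit 17.
      At 23: no right child.
    At 34: go right to 32.
      32 is a leaf — visit 32.
  At 12: no right child.
At 8: go right to 25.
  Visit 25.
  At 25: go left to 19.
    Visit 19.
    At 19: go left to 20.
      Visit 20.
      At 20: no left child.
      At 20: go right to 2.
        2 is a leaf — visit 2.
    At 19: go right to 35.
      35 is a leaf — visit 35.
  At 25: no right child.
Full pre-order sequence: 8, 12, 34, 23, 21, 3, 38, 17, 32, 25, 19, 20, 2, 35.

32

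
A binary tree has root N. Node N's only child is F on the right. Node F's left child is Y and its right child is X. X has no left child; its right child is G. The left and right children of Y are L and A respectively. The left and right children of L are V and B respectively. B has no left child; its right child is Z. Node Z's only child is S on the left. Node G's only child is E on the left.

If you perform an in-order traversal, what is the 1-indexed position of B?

4

In-order visits the left subtree, then the node, then the right subtree.
At N: no left child.
Visit N.
At N: go right to F.
  At F: go left to Y.
    At Y: go left to L.
      At L: go left to V.
        V is a leaf — visit V.
      Visit L.
      At L: go right to B.
        At B: no left child.
        Visit B.
        At B: go right to Z.
          At Z: go left to S.
            S is a leaf — visit S.
          Visit Z.
          At Z: no right child.
    Visit Y.
    At Y: go right to A.
      A is a leaf — visit A.
  Visit F.
  At F: go right to X.
    At X: no left child.
    Visit X.
    At X: go right to G.
      At G: go left to E.
        E is a leaf — visit E.
      Visit G.
      At G: no right child.
Full in-order sequence: N, V, L, B, S, Z, Y, A, F, X, E, G.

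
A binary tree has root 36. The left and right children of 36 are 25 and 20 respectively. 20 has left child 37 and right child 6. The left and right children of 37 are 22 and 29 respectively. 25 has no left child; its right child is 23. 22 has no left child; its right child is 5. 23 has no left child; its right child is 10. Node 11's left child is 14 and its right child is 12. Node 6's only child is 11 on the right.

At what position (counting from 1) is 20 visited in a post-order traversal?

Post-order visits the left subtree, then the right subtree, then the node.
At 36: go left to 25.
  At 25: no left child.
  At 25: go right to 23.
    At 23: no left child.
    At 23: go right to 10.
      10 is a leaf — visit 10.
    Visit 23.
  Visit 25.
At 36: go right to 20.
  At 20: go left to 37.
    At 37: go left to 22.
      At 22: no left child.
      At 22: go right to 5.
        5 is a leaf — visit 5.
      Visit 22.
    At 37: go right to 29.
      29 is a leaf — visit 29.
    Visit 37.
  At 20: go right to 6.
    At 6: no left child.
    At 6: go right to 11.
      At 11: go left to 14.
        14 is a leaf — visit 14.
      At 11: go right to 12.
        12 is a leaf — visit 12.
      Visit 11.
    Visit 6.
  Visit 20.
Visit 36.
Full post-order sequence: 10, 23, 25, 5, 22, 29, 37, 14, 12, 11, 6, 20, 36.

12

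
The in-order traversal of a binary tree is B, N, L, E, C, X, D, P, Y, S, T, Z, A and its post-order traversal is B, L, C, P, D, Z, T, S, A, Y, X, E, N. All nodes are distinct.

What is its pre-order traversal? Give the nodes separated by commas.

N, B, E, L, X, C, Y, D, P, A, S, T, Z

The last element of post-order is the root; it splits in-order into left and right subtrees.
Root N: left subtree has 1 node {B}, right has 11 {L, E, C, X, D, P, Y, S, T, Z, A}.
  Root E: left subtree has 1 node {L}, right has 9 {C, X, D, P, Y, S, T, Z, A}.
    Root X: left subtree has 1 node {C}, right has 7 {D, P, Y, S, T, Z, A}.
      Root Y: left subtree has 2 nodes {D, P}, right has 4 {S, T, Z, A}.
        Root D: left subtree has 0 nodes { }, right has 1 {P}.
        Root A: left subtree has 3 nodes {S, T, Z}, right has 0 { }.
          Root S: left subtree has 0 nodes { }, right has 2 {T, Z}.
            Root T: left subtree has 0 nodes { }, right has 1 {Z}.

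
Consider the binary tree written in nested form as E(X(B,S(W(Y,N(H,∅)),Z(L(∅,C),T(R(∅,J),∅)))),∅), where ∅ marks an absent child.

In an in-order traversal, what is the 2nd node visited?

In-order visits the left subtree, then the node, then the right subtree.
At E: go left to X.
  At X: go left to B.
    B is a leaf — visit B.
  Visit X.
  At X: go right to S.
    At S: go left to W.
      At W: go left to Y.
        Y is a leaf — visit Y.
      Visit W.
      At W: go right to N.
        At N: go left to H.
          H is a leaf — visit H.
        Visit N.
        At N: no right child.
    Visit S.
    At S: go right to Z.
      At Z: go left to L.
        At L: no left child.
        Visit L.
        At L: go right to C.
          C is a leaf — visit C.
      Visit Z.
      At Z: go right to T.
        At T: go left to R.
          At R: no left child.
          Visit R.
          At R: go right to J.
            J is a leaf — visit J.
        Visit T.
        At T: no right child.
Visit E.
At E: no right child.
Full in-order sequence: B, X, Y, W, H, N, S, L, C, Z, R, J, T, E.

X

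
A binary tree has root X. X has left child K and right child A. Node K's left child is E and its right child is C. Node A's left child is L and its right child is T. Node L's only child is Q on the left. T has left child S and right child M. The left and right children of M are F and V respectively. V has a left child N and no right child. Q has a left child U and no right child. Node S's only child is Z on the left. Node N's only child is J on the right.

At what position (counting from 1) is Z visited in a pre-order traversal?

11

Pre-order visits the node, then its left subtree, then its right subtree.
Visit X.
At X: go left to K.
  Visit K.
  At K: go left to E.
    E is a leaf — visit E.
  At K: go right to C.
    C is a leaf — visit C.
At X: go right to A.
  Visit A.
  At A: go left to L.
    Visit L.
    At L: go left to Q.
      Visit Q.
      At Q: go left to U.
        U is a leaf — visit U.
      At Q: no right child.
    At L: no right child.
  At A: go right to T.
    Visit T.
    At T: go left to S.
      Visit S.
      At S: go left to Z.
        Z is a leaf — visit Z.
      At S: no right child.
    At T: go right to M.
      Visit M.
      At M: go left to F.
        F is a leaf — visit F.
      At M: go right to V.
        Visit V.
        At V: go left to N.
          Visit N.
          At N: no left child.
          At N: go right to J.
            J is a leaf — visit J.
        At V: no right child.
Full pre-order sequence: X, K, E, C, A, L, Q, U, T, S, Z, M, F, V, N, J.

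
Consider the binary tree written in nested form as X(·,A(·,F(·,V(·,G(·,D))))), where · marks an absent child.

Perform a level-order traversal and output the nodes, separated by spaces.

Level-order visits nodes level by level from the root, left to right within each level.
Level 0: X
Level 1: A
Level 2: F
Level 3: V
Level 4: G
Level 5: D

X A F V G D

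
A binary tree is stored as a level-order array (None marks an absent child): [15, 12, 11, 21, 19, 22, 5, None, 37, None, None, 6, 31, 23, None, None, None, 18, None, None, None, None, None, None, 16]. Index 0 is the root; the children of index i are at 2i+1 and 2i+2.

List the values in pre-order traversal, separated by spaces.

15 12 21 37 18 19 11 22 6 16 31 5 23

Pre-order visits the node, then its left subtree, then its right subtree.
Visit 15.
At 15: go left to 12.
  Visit 12.
  At 12: go left to 21.
    Visit 21.
    At 21: no left child.
    At 21: go right to 37.
      Visit 37.
      At 37: go left to 18.
        18 is a leaf — visit 18.
      At 37: no right child.
  At 12: go right to 19.
    19 is a leaf — visit 19.
At 15: go right to 11.
  Visit 11.
  At 11: go left to 22.
    Visit 22.
    At 22: go left to 6.
      Visit 6.
      At 6: no left child.
      At 6: go right to 16.
        16 is a leaf — visit 16.
    At 22: go right to 31.
      31 is a leaf — visit 31.
  At 11: go right to 5.
    Visit 5.
    At 5: go left to 23.
      23 is a leaf — visit 23.
    At 5: no right child.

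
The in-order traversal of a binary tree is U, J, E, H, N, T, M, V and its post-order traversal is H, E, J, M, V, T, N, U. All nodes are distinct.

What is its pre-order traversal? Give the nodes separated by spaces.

U N J E H T V M

The last element of post-order is the root; it splits in-order into left and right subtrees.
Root U: left subtree has 0 nodes { }, right has 7 {J, E, H, N, T, M, V}.
  Root N: left subtree has 3 nodes {J, E, H}, right has 3 {T, M, V}.
    Root J: left subtree has 0 nodes { }, right has 2 {E, H}.
      Root E: left subtree has 0 nodes { }, right has 1 {H}.
    Root T: left subtree has 0 nodes { }, right has 2 {M, V}.
      Root V: left subtree has 1 node {M}, right has 0 { }.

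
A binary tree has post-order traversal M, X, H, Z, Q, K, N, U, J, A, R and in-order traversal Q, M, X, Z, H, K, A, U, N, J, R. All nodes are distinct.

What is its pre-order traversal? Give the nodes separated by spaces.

The last element of post-order is the root; it splits in-order into left and right subtrees.
Root R: left subtree has 10 nodes {Q, M, X, Z, H, K, A, U, N, J}, right has 0 { }.
  Root A: left subtree has 6 nodes {Q, M, X, Z, H, K}, right has 3 {U, N, J}.
    Root K: left subtree has 5 nodes {Q, M, X, Z, H}, right has 0 { }.
      Root Q: left subtree has 0 nodes { }, right has 4 {M, X, Z, H}.
        Root Z: left subtree has 2 nodes {M, X}, right has 1 {H}.
          Root X: left subtree has 1 node {M}, right has 0 { }.
    Root J: left subtree has 2 nodes {U, N}, right has 0 { }.
      Root U: left subtree has 0 nodes { }, right has 1 {N}.

R A K Q Z X M H J U N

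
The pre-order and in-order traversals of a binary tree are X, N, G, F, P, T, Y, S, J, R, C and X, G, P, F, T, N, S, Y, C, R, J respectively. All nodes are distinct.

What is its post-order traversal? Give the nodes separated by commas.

The first element of pre-order is the root; it splits in-order into left and right subtrees.
Root X: left subtree has 0 nodes { }, right has 10 {G, P, F, T, N, S, Y, C, R, J}.
  Root N: left subtree has 4 nodes {G, P, F, T}, right has 5 {S, Y, C, R, J}.
    Root G: left subtree has 0 nodes { }, right has 3 {P, F, T}.
      Root F: left subtree has 1 node {P}, right has 1 {T}.
    Root Y: left subtree has 1 node {S}, right has 3 {C, R, J}.
      Root J: left subtree has 2 nodes {C, R}, right has 0 { }.
        Root R: left subtree has 1 node {C}, right has 0 { }.

P, T, F, G, S, C, R, J, Y, N, X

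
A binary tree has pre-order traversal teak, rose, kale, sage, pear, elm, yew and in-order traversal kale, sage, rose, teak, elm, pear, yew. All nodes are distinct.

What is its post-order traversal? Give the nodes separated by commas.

The first element of pre-order is the root; it splits in-order into left and right subtrees.
Root teak: left subtree has 3 nodes {kale, sage, rose}, right has 3 {elm, pear, yew}.
  Root rose: left subtree has 2 nodes {kale, sage}, right has 0 { }.
    Root kale: left subtree has 0 nodes { }, right has 1 {sage}.
  Root pear: left subtree has 1 node {elm}, right has 1 {yew}.

sage, kale, rose, elm, yew, pear, teak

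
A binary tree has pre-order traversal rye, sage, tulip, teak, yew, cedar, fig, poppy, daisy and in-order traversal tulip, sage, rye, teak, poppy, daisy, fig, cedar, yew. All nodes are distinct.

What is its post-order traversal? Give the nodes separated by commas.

The first element of pre-order is the root; it splits in-order into left and right subtrees.
Root rye: left subtree has 2 nodes {tulip, sage}, right has 6 {teak, poppy, daisy, fig, cedar, yew}.
  Root sage: left subtree has 1 node {tulip}, right has 0 { }.
  Root teak: left subtree has 0 nodes { }, right has 5 {poppy, daisy, fig, cedar, yew}.
    Root yew: left subtree has 4 nodes {poppy, daisy, fig, cedar}, right has 0 { }.
      Root cedar: left subtree has 3 nodes {poppy, daisy, fig}, right has 0 { }.
        Root fig: left subtree has 2 nodes {poppy, daisy}, right has 0 { }.
          Root poppy: left subtree has 0 nodes { }, right has 1 {daisy}.

tulip, sage, daisy, poppy, fig, cedar, yew, teak, rye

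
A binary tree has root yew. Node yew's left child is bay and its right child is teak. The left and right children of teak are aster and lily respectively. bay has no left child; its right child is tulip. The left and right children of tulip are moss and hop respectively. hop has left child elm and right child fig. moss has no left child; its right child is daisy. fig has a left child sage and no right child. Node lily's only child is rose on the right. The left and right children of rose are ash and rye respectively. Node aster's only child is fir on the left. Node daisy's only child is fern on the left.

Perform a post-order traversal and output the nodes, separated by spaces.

Post-order visits the left subtree, then the right subtree, then the node.
At yew: go left to bay.
  At bay: no left child.
  At bay: go right to tulip.
    At tulip: go left to moss.
      At moss: no left child.
      At moss: go right to daisy.
        At daisy: go left to fern.
          fern is a leaf — visit fern.
        At daisy: no right child.
        Visit daisy.
      Visit moss.
    At tulip: go right to hop.
      At hop: go left to elm.
        elm is a leaf — visit elm.
      At hop: go right to fig.
        At fig: go left to sage.
          sage is a leaf — visit sage.
        At fig: no right child.
        Visit fig.
      Visit hop.
    Visit tulip.
  Visit bay.
At yew: go right to teak.
  At teak: go left to aster.
    At aster: go left to fir.
      fir is a leaf — visit fir.
    At aster: no right child.
    Visit aster.
  At teak: go right to lily.
    At lily: no left child.
    At lily: go right to rose.
      At rose: go left to ash.
        ash is a leaf — visit ash.
      At rose: go right to rye.
        rye is a leaf — visit rye.
      Visit rose.
    Visit lily.
  Visit teak.
Visit yew.

fern daisy moss elm sage fig hop tulip bay fir aster ash rye rose lily teak yew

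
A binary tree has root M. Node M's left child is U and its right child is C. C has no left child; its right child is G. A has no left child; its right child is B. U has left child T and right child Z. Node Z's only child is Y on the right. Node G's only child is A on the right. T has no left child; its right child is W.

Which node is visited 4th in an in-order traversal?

In-order visits the left subtree, then the node, then the right subtree.
At M: go left to U.
  At U: go left to T.
    At T: no left child.
    Visit T.
    At T: go right to W.
      W is a leaf — visit W.
  Visit U.
  At U: go right to Z.
    At Z: no left child.
    Visit Z.
    At Z: go right to Y.
      Y is a leaf — visit Y.
Visit M.
At M: go right to C.
  At C: no left child.
  Visit C.
  At C: go right to G.
    At G: no left child.
    Visit G.
    At G: go right to A.
      At A: no left child.
      Visit A.
      At A: go right to B.
        B is a leaf — visit B.
Full in-order sequence: T, W, U, Z, Y, M, C, G, A, B.

Z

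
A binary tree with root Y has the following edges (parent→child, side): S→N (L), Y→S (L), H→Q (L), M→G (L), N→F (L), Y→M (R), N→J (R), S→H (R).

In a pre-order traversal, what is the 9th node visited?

G

Pre-order visits the node, then its left subtree, then its right subtree.
Visit Y.
At Y: go left to S.
  Visit S.
  At S: go left to N.
    Visit N.
    At N: go left to F.
      F is a leaf — visit F.
    At N: go right to J.
      J is a leaf — visit J.
  At S: go right to H.
    Visit H.
    At H: go left to Q.
      Q is a leaf — visit Q.
    At H: no right child.
At Y: go right to M.
  Visit M.
  At M: go left to G.
    G is a leaf — visit G.
  At M: no right child.
Full pre-order sequence: Y, S, N, F, J, H, Q, M, G.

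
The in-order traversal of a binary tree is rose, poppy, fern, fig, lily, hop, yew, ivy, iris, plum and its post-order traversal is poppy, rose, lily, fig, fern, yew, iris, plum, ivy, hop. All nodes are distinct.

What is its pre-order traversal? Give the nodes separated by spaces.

hop fern rose poppy fig lily ivy yew plum iris

The last element of post-order is the root; it splits in-order into left and right subtrees.
Root hop: left subtree has 5 nodes {rose, poppy, fern, fig, lily}, right has 4 {yew, ivy, iris, plum}.
  Root fern: left subtree has 2 nodes {rose, poppy}, right has 2 {fig, lily}.
    Root rose: left subtree has 0 nodes { }, right has 1 {poppy}.
    Root fig: left subtree has 0 nodes { }, right has 1 {lily}.
  Root ivy: left subtree has 1 node {yew}, right has 2 {iris, plum}.
    Root plum: left subtree has 1 node {iris}, right has 0 { }.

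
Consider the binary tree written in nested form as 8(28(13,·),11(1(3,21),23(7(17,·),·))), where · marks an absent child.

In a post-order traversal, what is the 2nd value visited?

Post-order visits the left subtree, then the right subtree, then the node.
At 8: go left to 28.
  At 28: go left to 13.
    13 is a leaf — visit 13.
  At 28: no right child.
  Visit 28.
At 8: go right to 11.
  At 11: go left to 1.
    At 1: go left to 3.
      3 is a leaf — visit 3.
    At 1: go right to 21.
      21 is a leaf — visit 21.
    Visit 1.
  At 11: go right to 23.
    At 23: go left to 7.
      At 7: go left to 17.
        17 is a leaf — visit 17.
      At 7: no right child.
      Visit 7.
    At 23: no right child.
    Visit 23.
  Visit 11.
Visit 8.
Full post-order sequence: 13, 28, 3, 21, 1, 17, 7, 23, 11, 8.

28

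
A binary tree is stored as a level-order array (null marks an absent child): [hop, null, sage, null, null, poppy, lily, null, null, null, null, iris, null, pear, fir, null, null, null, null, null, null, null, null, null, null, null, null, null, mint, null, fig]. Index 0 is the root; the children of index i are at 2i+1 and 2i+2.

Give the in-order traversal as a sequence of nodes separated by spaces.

hop iris poppy sage pear mint lily fir fig

In-order visits the left subtree, then the node, then the right subtree.
At hop: no left child.
Visit hop.
At hop: go right to sage.
  At sage: go left to poppy.
    At poppy: go left to iris.
      iris is a leaf — visit iris.
    Visit poppy.
    At poppy: no right child.
  Visit sage.
  At sage: go right to lily.
    At lily: go left to pear.
      At pear: no left child.
      Visit pear.
      At pear: go right to mint.
        mint is a leaf — visit mint.
    Visit lily.
    At lily: go right to fir.
      At fir: no left child.
      Visit fir.
      At fir: go right to fig.
        fig is a leaf — visit fig.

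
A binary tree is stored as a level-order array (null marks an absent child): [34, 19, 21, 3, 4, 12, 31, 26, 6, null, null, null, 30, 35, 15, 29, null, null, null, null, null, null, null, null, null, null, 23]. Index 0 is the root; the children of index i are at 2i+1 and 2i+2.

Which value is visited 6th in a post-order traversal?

Post-order visits the left subtree, then the right subtree, then the node.
At 34: go left to 19.
  At 19: go left to 3.
    At 3: go left to 26.
      At 26: go left to 29.
        29 is a leaf — visit 29.
      At 26: no right child.
      Visit 26.
    At 3: go right to 6.
      6 is a leaf — visit 6.
    Visit 3.
  At 19: go right to 4.
    4 is a leaf — visit 4.
  Visit 19.
At 34: go right to 21.
  At 21: go left to 12.
    At 12: no left child.
    At 12: go right to 30.
      At 30: no left child.
      At 30: go right to 23.
        23 is a leaf — visit 23.
      Visit 30.
    Visit 12.
  At 21: go right to 31.
    At 31: go left to 35.
      35 is a leaf — visit 35.
    At 31: go right to 15.
      15 is a leaf — visit 15.
    Visit 31.
  Visit 21.
Visit 34.
Full post-order sequence: 29, 26, 6, 3, 4, 19, 23, 30, 12, 35, 15, 31, 21, 34.

19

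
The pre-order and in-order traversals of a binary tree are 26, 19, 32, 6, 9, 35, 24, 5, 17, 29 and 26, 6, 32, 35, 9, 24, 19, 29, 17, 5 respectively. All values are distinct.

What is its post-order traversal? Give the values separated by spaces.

The first element of pre-order is the root; it splits in-order into left and right subtrees.
Root 26: left subtree has 0 nodes { }, right has 9 {6, 32, 35, 9, 24, 19, 29, 17, 5}.
  Root 19: left subtree has 5 nodes {6, 32, 35, 9, 24}, right has 3 {29, 17, 5}.
    Root 32: left subtree has 1 node {6}, right has 3 {35, 9, 24}.
      Root 9: left subtree has 1 node {35}, right has 1 {24}.
    Root 5: left subtree has 2 nodes {29, 17}, right has 0 { }.
      Root 17: left subtree has 1 node {29}, right has 0 { }.

6 35 24 9 32 29 17 5 19 26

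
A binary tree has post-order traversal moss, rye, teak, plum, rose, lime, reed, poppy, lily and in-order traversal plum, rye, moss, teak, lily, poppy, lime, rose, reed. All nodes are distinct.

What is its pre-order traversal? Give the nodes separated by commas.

The last element of post-order is the root; it splits in-order into left and right subtrees.
Root lily: left subtree has 4 nodes {plum, rye, moss, teak}, right has 4 {poppy, lime, rose, reed}.
  Root plum: left subtree has 0 nodes { }, right has 3 {rye, moss, teak}.
    Root teak: left subtree has 2 nodes {rye, moss}, right has 0 { }.
      Root rye: left subtree has 0 nodes { }, right has 1 {moss}.
  Root poppy: left subtree has 0 nodes { }, right has 3 {lime, rose, reed}.
    Root reed: left subtree has 2 nodes {lime, rose}, right has 0 { }.
      Root lime: left subtree has 0 nodes { }, right has 1 {rose}.

lily, plum, teak, rye, moss, poppy, reed, lime, rose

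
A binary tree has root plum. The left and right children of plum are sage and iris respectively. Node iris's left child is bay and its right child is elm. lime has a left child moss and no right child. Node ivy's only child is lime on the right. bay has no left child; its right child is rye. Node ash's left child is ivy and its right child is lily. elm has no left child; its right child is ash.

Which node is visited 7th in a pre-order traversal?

Pre-order visits the node, then its left subtree, then its right subtree.
Visit plum.
At plum: go left to sage.
  sage is a leaf — visit sage.
At plum: go right to iris.
  Visit iris.
  At iris: go left to bay.
    Visit bay.
    At bay: no left child.
    At bay: go right to rye.
      rye is a leaf — visit rye.
  At iris: go right to elm.
    Visit elm.
    At elm: no left child.
    At elm: go right to ash.
      Visit ash.
      At ash: go left to ivy.
        Visit ivy.
        At ivy: no left child.
        At ivy: go right to lime.
          Visit lime.
          At lime: go left to moss.
            moss is a leaf — visit moss.
          At lime: no right child.
      At ash: go right to lily.
        lily is a leaf — visit lily.
Full pre-order sequence: plum, sage, iris, bay, rye, elm, ash, ivy, lime, moss, lily.

ash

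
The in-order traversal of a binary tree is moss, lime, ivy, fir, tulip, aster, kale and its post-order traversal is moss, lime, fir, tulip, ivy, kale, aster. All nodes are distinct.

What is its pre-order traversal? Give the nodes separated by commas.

The last element of post-order is the root; it splits in-order into left and right subtrees.
Root aster: left subtree has 5 nodes {moss, lime, ivy, fir, tulip}, right has 1 {kale}.
  Root ivy: left subtree has 2 nodes {moss, lime}, right has 2 {fir, tulip}.
    Root lime: left subtree has 1 node {moss}, right has 0 { }.
    Root tulip: left subtree has 1 node {fir}, right has 0 { }.

aster, ivy, lime, moss, tulip, fir, kale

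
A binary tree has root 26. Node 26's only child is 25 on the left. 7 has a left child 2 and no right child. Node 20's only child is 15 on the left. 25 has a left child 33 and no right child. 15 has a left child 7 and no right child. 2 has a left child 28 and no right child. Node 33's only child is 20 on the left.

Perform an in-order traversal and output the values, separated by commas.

28, 2, 7, 15, 20, 33, 25, 26

In-order visits the left subtree, then the node, then the right subtree.
At 26: go left to 25.
  At 25: go left to 33.
    At 33: go left to 20.
      At 20: go left to 15.
        At 15: go left to 7.
          At 7: go left to 2.
            At 2: go left to 28.
              28 is a leaf — visit 28.
            Visit 2.
            At 2: no right child.
          Visit 7.
          At 7: no right child.
        Visit 15.
        At 15: no right child.
      Visit 20.
      At 20: no right child.
    Visit 33.
    At 33: no right child.
  Visit 25.
  At 25: no right child.
Visit 26.
At 26: no right child.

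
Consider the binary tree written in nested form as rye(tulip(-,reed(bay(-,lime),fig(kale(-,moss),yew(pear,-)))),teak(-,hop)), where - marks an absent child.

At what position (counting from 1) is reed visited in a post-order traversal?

8

Post-order visits the left subtree, then the right subtree, then the node.
At rye: go left to tulip.
  At tulip: no left child.
  At tulip: go right to reed.
    At reed: go left to bay.
      At bay: no left child.
      At bay: go right to lime.
        lime is a leaf — visit lime.
      Visit bay.
    At reed: go right to fig.
      At fig: go left to kale.
        At kale: no left child.
        At kale: go right to moss.
          moss is a leaf — visit moss.
        Visit kale.
      At fig: go right to yew.
        At yew: go left to pear.
          pear is a leaf — visit pear.
        At yew: no right child.
        Visit yew.
      Visit fig.
    Visit reed.
  Visit tulip.
At rye: go right to teak.
  At teak: no left child.
  At teak: go right to hop.
    hop is a leaf — visit hop.
  Visit teak.
Visit rye.
Full post-order sequence: lime, bay, moss, kale, pear, yew, fig, reed, tulip, hop, teak, rye.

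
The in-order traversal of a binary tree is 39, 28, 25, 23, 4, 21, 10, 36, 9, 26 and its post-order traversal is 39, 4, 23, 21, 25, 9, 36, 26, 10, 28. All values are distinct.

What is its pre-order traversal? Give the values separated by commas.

28, 39, 10, 25, 21, 23, 4, 26, 36, 9

The last element of post-order is the root; it splits in-order into left and right subtrees.
Root 28: left subtree has 1 node {39}, right has 8 {25, 23, 4, 21, 10, 36, 9, 26}.
  Root 10: left subtree has 4 nodes {25, 23, 4, 21}, right has 3 {36, 9, 26}.
    Root 25: left subtree has 0 nodes { }, right has 3 {23, 4, 21}.
      Root 21: left subtree has 2 nodes {23, 4}, right has 0 { }.
        Root 23: left subtree has 0 nodes { }, right has 1 {4}.
    Root 26: left subtree has 2 nodes {36, 9}, right has 0 { }.
      Root 36: left subtree has 0 nodes { }, right has 1 {9}.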